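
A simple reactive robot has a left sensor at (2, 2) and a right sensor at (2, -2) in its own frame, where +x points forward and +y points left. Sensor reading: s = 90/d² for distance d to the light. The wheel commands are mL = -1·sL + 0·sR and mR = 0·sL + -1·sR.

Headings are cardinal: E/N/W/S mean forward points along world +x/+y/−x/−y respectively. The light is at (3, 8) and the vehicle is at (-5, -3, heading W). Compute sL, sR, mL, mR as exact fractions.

left sensor world pos  = (-7, -5); dL² = 269
right sensor world pos = (-7, -1); dR² = 181
sL = 90/269 = 90/269
sR = 90/181 = 90/181
mL = -1·sL + 0·sR = -90/269
mR = 0·sL + -1·sR = -90/181

90/269 90/181 -90/269 -90/181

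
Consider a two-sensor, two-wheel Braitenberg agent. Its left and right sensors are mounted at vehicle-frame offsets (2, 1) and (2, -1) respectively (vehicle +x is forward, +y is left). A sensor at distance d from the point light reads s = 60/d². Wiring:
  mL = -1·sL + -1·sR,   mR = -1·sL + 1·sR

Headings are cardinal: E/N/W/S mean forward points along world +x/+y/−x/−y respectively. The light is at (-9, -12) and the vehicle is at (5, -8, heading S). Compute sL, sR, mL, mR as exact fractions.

left sensor world pos  = (6, -10); dL² = 229
right sensor world pos = (4, -10); dR² = 173
sL = 60/229 = 60/229
sR = 60/173 = 60/173
mL = -1·sL + -1·sR = -24120/39617
mR = -1·sL + 1·sR = 3360/39617

60/229 60/173 -24120/39617 3360/39617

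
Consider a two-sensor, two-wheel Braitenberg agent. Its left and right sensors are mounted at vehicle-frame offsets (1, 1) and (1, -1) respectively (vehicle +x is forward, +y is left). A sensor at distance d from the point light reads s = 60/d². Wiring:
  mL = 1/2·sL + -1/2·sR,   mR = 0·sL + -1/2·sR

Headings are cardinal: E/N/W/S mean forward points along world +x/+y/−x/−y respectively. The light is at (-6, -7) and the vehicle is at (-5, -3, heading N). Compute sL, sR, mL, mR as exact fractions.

12/5 60/29 24/145 -30/29

left sensor world pos  = (-6, -2); dL² = 25
right sensor world pos = (-4, -2); dR² = 29
sL = 60/25 = 12/5
sR = 60/29 = 60/29
mL = 1/2·sL + -1/2·sR = 24/145
mR = 0·sL + -1/2·sR = -30/29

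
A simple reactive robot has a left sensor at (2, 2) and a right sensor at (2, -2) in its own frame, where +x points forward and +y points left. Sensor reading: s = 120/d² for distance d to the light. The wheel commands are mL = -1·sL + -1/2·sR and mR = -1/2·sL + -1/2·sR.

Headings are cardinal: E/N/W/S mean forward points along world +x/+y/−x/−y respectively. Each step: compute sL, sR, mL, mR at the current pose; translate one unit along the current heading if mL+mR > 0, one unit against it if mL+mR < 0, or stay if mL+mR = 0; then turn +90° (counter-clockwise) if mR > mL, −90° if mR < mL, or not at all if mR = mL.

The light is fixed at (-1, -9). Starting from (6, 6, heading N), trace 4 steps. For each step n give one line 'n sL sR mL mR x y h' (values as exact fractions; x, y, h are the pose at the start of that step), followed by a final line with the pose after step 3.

0 60/157 12/37 -3162/5809 -2052/5809 6 6 N
1 120/169 120/281 -43860/47489 -27000/47489 6 5 W
2 30/61 2/3 -151/183 -106/183 7 5 S
3 120/389 120/269 -55620/104641 -39480/104641 7 6 E
final 6 6 N

n=0: pose=(6,6,N); sL=60/157, sR=12/37; mL=-3162/5809, mR=-2052/5809; mL+mR=-5214/5809 → advance -1; mR−mL=30/157 → turn +1·90°
n=1: pose=(6,5,W); sL=120/169, sR=120/281; mL=-43860/47489, mR=-27000/47489; mL+mR=-70860/47489 → advance -1; mR−mL=60/169 → turn +1·90°
n=2: pose=(7,5,S); sL=30/61, sR=2/3; mL=-151/183, mR=-106/183; mL+mR=-257/183 → advance -1; mR−mL=15/61 → turn +1·90°
n=3: pose=(7,6,E); sL=120/389, sR=120/269; mL=-55620/104641, mR=-39480/104641; mL+mR=-95100/104641 → advance -1; mR−mL=60/389 → turn +1·90°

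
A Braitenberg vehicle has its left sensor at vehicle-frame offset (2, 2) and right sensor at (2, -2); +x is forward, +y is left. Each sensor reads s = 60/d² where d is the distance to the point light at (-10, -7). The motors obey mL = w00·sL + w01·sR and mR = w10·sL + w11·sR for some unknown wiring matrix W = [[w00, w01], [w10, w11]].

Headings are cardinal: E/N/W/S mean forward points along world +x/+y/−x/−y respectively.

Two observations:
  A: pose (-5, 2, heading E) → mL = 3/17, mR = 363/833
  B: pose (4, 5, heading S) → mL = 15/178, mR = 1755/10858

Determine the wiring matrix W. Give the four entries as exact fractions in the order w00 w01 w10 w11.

1/2 0 -1/2 1

obs A: pose=(-5,2,E) → sL=6/17, sR=30/49, mL=3/17, mR=363/833
obs B: pose=(4,5,S) → sL=15/89, sR=15/61, mL=15/178, mR=1755/10858
sensor matrix S = [[6/17, 30/49], [15/89, 15/61]]; det S = -74160/4522357
solve [mL_A; mL_B] = S·[w00; w01] and [mR_A; mR_B] = S·[w10; w11]:
  w00 = 1/2, w01 = 0, w10 = -1/2, w11 = 1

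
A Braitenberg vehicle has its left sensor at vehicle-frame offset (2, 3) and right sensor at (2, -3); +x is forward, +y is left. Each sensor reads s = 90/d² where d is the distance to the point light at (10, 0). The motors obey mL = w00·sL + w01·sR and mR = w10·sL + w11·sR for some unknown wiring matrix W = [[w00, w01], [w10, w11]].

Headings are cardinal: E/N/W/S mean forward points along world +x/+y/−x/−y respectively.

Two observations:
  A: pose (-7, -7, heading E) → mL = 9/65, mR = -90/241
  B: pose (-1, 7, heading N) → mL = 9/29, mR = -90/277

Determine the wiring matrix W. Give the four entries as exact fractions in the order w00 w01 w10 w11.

obs A: pose=(-7,-7,E) → sL=90/241, sR=18/65, mL=9/65, mR=-90/241
obs B: pose=(-1,7,N) → sL=90/277, sR=18/29, mL=9/29, mR=-90/277
sensor matrix S = [[90/241, 18/65], [90/277, 18/29]]; det S = 3569184/25167389
solve [mL_A; mL_B] = S·[w00; w01] and [mR_A; mR_B] = S·[w10; w11]:
  w00 = 0, w01 = 1/2, w10 = -1, w11 = 0

0 1/2 -1 0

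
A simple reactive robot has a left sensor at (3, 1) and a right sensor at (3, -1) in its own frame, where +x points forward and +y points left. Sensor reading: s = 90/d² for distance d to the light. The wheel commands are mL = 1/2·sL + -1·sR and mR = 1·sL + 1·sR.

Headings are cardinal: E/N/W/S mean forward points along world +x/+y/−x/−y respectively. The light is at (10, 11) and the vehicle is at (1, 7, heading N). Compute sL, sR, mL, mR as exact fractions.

90/101 18/13 -1233/1313 2988/1313

left sensor world pos  = (0, 10); dL² = 101
right sensor world pos = (2, 10); dR² = 65
sL = 90/101 = 90/101
sR = 90/65 = 18/13
mL = 1/2·sL + -1·sR = -1233/1313
mR = 1·sL + 1·sR = 2988/1313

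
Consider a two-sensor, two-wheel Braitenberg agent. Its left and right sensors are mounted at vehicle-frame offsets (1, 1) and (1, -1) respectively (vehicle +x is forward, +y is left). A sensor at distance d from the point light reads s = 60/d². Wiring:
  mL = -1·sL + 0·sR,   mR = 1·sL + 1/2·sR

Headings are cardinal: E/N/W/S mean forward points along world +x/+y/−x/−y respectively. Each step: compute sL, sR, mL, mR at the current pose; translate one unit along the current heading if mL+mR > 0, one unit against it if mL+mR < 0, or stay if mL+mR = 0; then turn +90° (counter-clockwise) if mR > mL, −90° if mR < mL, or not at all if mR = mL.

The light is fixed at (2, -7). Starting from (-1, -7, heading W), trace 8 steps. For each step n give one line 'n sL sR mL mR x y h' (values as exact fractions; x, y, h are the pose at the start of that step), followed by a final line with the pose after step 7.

0 60/17 60/17 -60/17 90/17 -1 -7 W
1 6 30/13 -6 93/13 -2 -7 S
2 20/3 60/13 -20/3 350/39 -2 -8 E
3 15/4 15 -15/4 45/4 -1 -8 N
4 60/17 60/17 -60/17 90/17 -1 -7 W
5 6 30/13 -6 93/13 -2 -7 S
6 20/3 60/13 -20/3 350/39 -2 -8 E
7 15/4 15 -15/4 45/4 -1 -8 N
final -1 -7 W

n=0: pose=(-1,-7,W); sL=60/17, sR=60/17; mL=-60/17, mR=90/17; mL+mR=30/17 → advance +1; mR−mL=150/17 → turn +1·90°
n=1: pose=(-2,-7,S); sL=6, sR=30/13; mL=-6, mR=93/13; mL+mR=15/13 → advance +1; mR−mL=171/13 → turn +1·90°
n=2: pose=(-2,-8,E); sL=20/3, sR=60/13; mL=-20/3, mR=350/39; mL+mR=30/13 → advance +1; mR−mL=610/39 → turn +1·90°
n=3: pose=(-1,-8,N); sL=15/4, sR=15; mL=-15/4, mR=45/4; mL+mR=15/2 → advance +1; mR−mL=15 → turn +1·90°
n=4: pose=(-1,-7,W); sL=60/17, sR=60/17; mL=-60/17, mR=90/17; mL+mR=30/17 → advance +1; mR−mL=150/17 → turn +1·90°
n=5: pose=(-2,-7,S); sL=6, sR=30/13; mL=-6, mR=93/13; mL+mR=15/13 → advance +1; mR−mL=171/13 → turn +1·90°
n=6: pose=(-2,-8,E); sL=20/3, sR=60/13; mL=-20/3, mR=350/39; mL+mR=30/13 → advance +1; mR−mL=610/39 → turn +1·90°
n=7: pose=(-1,-8,N); sL=15/4, sR=15; mL=-15/4, mR=45/4; mL+mR=15/2 → advance +1; mR−mL=15 → turn +1·90°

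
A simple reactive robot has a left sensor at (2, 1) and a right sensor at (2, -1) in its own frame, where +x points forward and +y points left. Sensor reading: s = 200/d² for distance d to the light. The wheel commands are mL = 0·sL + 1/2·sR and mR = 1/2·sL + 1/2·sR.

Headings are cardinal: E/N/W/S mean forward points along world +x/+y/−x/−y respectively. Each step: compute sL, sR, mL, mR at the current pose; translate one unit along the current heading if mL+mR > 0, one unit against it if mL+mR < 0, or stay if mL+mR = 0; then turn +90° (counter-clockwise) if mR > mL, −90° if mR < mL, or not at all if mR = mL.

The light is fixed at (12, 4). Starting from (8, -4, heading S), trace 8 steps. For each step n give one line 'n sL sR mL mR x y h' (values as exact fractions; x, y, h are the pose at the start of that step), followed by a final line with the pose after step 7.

n=0: pose=(8,-4,S); sL=200/109, sR=8/5; mL=4/5, mR=936/545; mL+mR=1372/545 → advance +1; mR−mL=100/109 → turn +1·90°
n=1: pose=(8,-5,E); sL=50/17, sR=25/13; mL=25/26, mR=1075/442; mL+mR=750/221 → advance +1; mR−mL=25/17 → turn +1·90°
n=2: pose=(9,-5,N); sL=40/13, sR=200/53; mL=100/53, mR=2360/689; mL+mR=3660/689 → advance +1; mR−mL=20/13 → turn +1·90°
n=3: pose=(9,-4,W); sL=100/53, sR=100/37; mL=50/37, mR=4500/1961; mL+mR=7150/1961 → advance +1; mR−mL=50/53 → turn +1·90°
n=4: pose=(8,-4,S); sL=200/109, sR=8/5; mL=4/5, mR=936/545; mL+mR=1372/545 → advance +1; mR−mL=100/109 → turn +1·90°
n=5: pose=(8,-5,E); sL=50/17, sR=25/13; mL=25/26, mR=1075/442; mL+mR=750/221 → advance +1; mR−mL=25/17 → turn +1·90°
n=6: pose=(9,-5,N); sL=40/13, sR=200/53; mL=100/53, mR=2360/689; mL+mR=3660/689 → advance +1; mR−mL=20/13 → turn +1·90°
n=7: pose=(9,-4,W); sL=100/53, sR=100/37; mL=50/37, mR=4500/1961; mL+mR=7150/1961 → advance +1; mR−mL=50/53 → turn +1·90°

0 200/109 8/5 4/5 936/545 8 -4 S
1 50/17 25/13 25/26 1075/442 8 -5 E
2 40/13 200/53 100/53 2360/689 9 -5 N
3 100/53 100/37 50/37 4500/1961 9 -4 W
4 200/109 8/5 4/5 936/545 8 -4 S
5 50/17 25/13 25/26 1075/442 8 -5 E
6 40/13 200/53 100/53 2360/689 9 -5 N
7 100/53 100/37 50/37 4500/1961 9 -4 W
final 8 -4 S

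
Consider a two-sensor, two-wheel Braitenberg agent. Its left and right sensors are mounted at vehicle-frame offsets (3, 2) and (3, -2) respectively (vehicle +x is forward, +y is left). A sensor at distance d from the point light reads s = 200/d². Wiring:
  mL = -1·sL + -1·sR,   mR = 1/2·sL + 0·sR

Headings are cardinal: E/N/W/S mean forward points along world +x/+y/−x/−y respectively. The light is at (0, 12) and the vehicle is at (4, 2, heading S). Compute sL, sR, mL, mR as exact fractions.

40/41 200/173 -15120/7093 20/41

left sensor world pos  = (6, -1); dL² = 205
right sensor world pos = (2, -1); dR² = 173
sL = 200/205 = 40/41
sR = 200/173 = 200/173
mL = -1·sL + -1·sR = -15120/7093
mR = 1/2·sL + 0·sR = 20/41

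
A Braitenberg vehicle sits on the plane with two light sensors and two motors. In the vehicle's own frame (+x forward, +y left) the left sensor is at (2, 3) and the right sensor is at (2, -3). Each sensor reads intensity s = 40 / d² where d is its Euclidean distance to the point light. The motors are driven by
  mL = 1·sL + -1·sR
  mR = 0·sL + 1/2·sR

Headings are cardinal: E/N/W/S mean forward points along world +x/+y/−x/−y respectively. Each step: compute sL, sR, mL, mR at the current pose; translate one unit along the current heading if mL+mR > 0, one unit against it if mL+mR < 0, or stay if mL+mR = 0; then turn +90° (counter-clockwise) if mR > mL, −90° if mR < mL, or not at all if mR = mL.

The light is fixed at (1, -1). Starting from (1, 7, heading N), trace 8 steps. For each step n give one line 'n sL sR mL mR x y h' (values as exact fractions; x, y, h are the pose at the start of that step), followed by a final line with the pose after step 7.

n=0: pose=(1,7,N); sL=40/109, sR=40/109; mL=0, mR=20/109; mL+mR=20/109 → advance +1; mR−mL=20/109 → turn +1·90°
n=1: pose=(1,8,W); sL=1, sR=10/37; mL=27/37, mR=5/37; mL+mR=32/37 → advance +1; mR−mL=-22/37 → turn -1·90°
n=2: pose=(0,8,N); sL=40/137, sR=8/25; mL=-96/3425, mR=4/25; mL+mR=452/3425 → advance +1; mR−mL=644/3425 → turn +1·90°
n=3: pose=(0,9,W); sL=20/29, sR=20/89; mL=1200/2581, mR=10/89; mL+mR=1490/2581 → advance +1; mR−mL=-910/2581 → turn -1·90°
n=4: pose=(-1,9,N); sL=40/169, sR=8/29; mL=-192/4901, mR=4/29; mL+mR=484/4901 → advance +1; mR−mL=868/4901 → turn +1·90°
n=5: pose=(-1,10,W); sL=1/2, sR=10/53; mL=33/106, mR=5/53; mL+mR=43/106 → advance +1; mR−mL=-23/106 → turn -1·90°
n=6: pose=(-2,10,N); sL=8/41, sR=40/169; mL=-288/6929, mR=20/169; mL+mR=532/6929 → advance +1; mR−mL=1108/6929 → turn +1·90°
n=7: pose=(-2,11,W); sL=20/53, sR=4/25; mL=288/1325, mR=2/25; mL+mR=394/1325 → advance +1; mR−mL=-182/1325 → turn -1·90°

0 40/109 40/109 0 20/109 1 7 N
1 1 10/37 27/37 5/37 1 8 W
2 40/137 8/25 -96/3425 4/25 0 8 N
3 20/29 20/89 1200/2581 10/89 0 9 W
4 40/169 8/29 -192/4901 4/29 -1 9 N
5 1/2 10/53 33/106 5/53 -1 10 W
6 8/41 40/169 -288/6929 20/169 -2 10 N
7 20/53 4/25 288/1325 2/25 -2 11 W
final -3 11 N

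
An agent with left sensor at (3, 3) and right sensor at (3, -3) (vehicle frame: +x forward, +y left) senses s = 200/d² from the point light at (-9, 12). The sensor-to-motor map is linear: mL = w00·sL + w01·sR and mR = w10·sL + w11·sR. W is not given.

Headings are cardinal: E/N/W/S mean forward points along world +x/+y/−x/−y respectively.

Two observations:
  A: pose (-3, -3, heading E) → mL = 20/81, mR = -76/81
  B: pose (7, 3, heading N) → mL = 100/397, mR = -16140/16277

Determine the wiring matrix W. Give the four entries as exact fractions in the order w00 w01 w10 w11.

obs A: pose=(-3,-3,E) → sL=8/9, sR=40/81, mL=20/81, mR=-76/81
obs B: pose=(7,3,N) → sL=40/41, sR=200/397, mL=100/397, mR=-16140/16277
sensor matrix S = [[8/9, 40/81], [40/41, 200/397]]; det S = -44800/1318437
solve [mL_A; mL_B] = S·[w00; w01] and [mR_A; mR_B] = S·[w10; w11]:
  w00 = 0, w01 = 1/2, w10 = -1/2, w11 = -1

0 1/2 -1/2 -1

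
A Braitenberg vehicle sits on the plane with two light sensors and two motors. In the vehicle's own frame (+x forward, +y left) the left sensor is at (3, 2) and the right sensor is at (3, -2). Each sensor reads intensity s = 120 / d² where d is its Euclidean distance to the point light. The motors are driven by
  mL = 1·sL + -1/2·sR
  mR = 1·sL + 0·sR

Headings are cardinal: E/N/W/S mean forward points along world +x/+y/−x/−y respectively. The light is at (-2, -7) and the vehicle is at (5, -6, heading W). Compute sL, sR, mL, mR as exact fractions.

left sensor world pos  = (2, -8); dL² = 17
right sensor world pos = (2, -4); dR² = 25
sL = 120/17 = 120/17
sR = 120/25 = 24/5
mL = 1·sL + -1/2·sR = 396/85
mR = 1·sL + 0·sR = 120/17

120/17 24/5 396/85 120/17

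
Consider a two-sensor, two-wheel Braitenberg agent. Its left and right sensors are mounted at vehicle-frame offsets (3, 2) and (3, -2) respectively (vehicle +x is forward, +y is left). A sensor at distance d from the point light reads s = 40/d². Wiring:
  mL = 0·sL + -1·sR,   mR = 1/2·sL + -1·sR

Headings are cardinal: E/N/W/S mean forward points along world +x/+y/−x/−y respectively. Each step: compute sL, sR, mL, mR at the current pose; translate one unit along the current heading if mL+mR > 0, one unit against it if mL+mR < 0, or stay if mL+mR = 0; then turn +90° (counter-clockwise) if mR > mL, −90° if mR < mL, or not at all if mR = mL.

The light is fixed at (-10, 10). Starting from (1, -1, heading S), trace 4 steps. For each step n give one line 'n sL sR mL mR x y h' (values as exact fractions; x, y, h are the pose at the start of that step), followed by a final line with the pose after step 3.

n=0: pose=(1,-1,S); sL=8/73, sR=40/277; mL=-40/277, mR=-1812/20221; mL+mR=-4732/20221 → advance -1; mR−mL=4/73 → turn +1·90°
n=1: pose=(1,0,E); sL=2/13, sR=2/17; mL=-2/17, mR=-9/221; mL+mR=-35/221 → advance -1; mR−mL=1/13 → turn +1·90°
n=2: pose=(0,0,N); sL=40/113, sR=40/193; mL=-40/193, mR=-660/21809; mL+mR=-5180/21809 → advance -1; mR−mL=20/113 → turn +1·90°
n=3: pose=(0,-1,W); sL=20/109, sR=4/13; mL=-4/13, mR=-306/1417; mL+mR=-742/1417 → advance -1; mR−mL=10/109 → turn +1·90°

0 8/73 40/277 -40/277 -1812/20221 1 -1 S
1 2/13 2/17 -2/17 -9/221 1 0 E
2 40/113 40/193 -40/193 -660/21809 0 0 N
3 20/109 4/13 -4/13 -306/1417 0 -1 W
final 1 -1 S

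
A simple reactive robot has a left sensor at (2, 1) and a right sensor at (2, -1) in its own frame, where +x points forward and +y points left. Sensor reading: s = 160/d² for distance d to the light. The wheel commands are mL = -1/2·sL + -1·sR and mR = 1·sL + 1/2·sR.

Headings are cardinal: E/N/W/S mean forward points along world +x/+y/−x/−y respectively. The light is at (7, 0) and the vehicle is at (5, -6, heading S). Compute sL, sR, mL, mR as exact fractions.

32/13 160/73 -3248/949 3376/949

left sensor world pos  = (6, -8); dL² = 65
right sensor world pos = (4, -8); dR² = 73
sL = 160/65 = 32/13
sR = 160/73 = 160/73
mL = -1/2·sL + -1·sR = -3248/949
mR = 1·sL + 1/2·sR = 3376/949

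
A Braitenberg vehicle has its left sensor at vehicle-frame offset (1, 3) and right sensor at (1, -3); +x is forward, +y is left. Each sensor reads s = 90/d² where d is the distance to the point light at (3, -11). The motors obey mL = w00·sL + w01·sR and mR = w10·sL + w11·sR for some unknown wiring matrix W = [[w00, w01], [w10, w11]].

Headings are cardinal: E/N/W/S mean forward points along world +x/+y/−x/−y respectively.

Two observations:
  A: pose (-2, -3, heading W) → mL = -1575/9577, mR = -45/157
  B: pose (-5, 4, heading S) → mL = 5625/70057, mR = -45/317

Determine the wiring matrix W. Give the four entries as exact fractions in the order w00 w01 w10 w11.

obs A: pose=(-2,-3,W) → sL=90/61, sR=90/157, mL=-1575/9577, mR=-45/157
obs B: pose=(-5,4,S) → sL=90/221, sR=90/317, mL=5625/70057, mR=-45/317
sensor matrix S = [[90/61, 90/157], [90/221, 90/317]]; det S = 124416000/670935889
solve [mL_A; mL_B] = S·[w00; w01] and [mR_A; mR_B] = S·[w10; w11]:
  w00 = -1/2, w01 = 1, w10 = 0, w11 = -1/2

-1/2 1 0 -1/2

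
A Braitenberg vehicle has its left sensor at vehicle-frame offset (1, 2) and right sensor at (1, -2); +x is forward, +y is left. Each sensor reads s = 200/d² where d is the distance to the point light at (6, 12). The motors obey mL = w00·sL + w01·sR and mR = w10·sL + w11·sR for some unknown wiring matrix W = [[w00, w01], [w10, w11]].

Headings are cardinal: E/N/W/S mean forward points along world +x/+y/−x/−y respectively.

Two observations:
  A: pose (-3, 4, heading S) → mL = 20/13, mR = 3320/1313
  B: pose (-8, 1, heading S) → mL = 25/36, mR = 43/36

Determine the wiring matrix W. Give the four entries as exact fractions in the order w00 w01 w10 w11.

obs A: pose=(-3,4,S) → sL=20/13, sR=100/101, mL=20/13, mR=3320/1313
obs B: pose=(-8,1,S) → sL=25/36, sR=1/2, mL=25/36, mR=43/36
sensor matrix S = [[20/13, 100/101], [25/36, 1/2]]; det S = 965/11817
solve [mL_A; mL_B] = S·[w00; w01] and [mR_A; mR_B] = S·[w10; w11]:
  w00 = 1, w01 = 0, w10 = 1, w11 = 1

1 0 1 1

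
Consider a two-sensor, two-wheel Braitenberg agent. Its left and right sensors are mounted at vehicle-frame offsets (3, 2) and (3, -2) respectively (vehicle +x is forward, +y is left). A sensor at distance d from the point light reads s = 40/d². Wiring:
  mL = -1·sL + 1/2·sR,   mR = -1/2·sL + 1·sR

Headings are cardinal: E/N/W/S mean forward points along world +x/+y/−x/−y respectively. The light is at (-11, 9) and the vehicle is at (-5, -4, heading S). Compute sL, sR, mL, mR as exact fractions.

left sensor world pos  = (-3, -7); dL² = 320
right sensor world pos = (-7, -7); dR² = 272
sL = 40/320 = 1/8
sR = 40/272 = 5/34
mL = -1·sL + 1/2·sR = -7/136
mR = -1/2·sL + 1·sR = 23/272

1/8 5/34 -7/136 23/272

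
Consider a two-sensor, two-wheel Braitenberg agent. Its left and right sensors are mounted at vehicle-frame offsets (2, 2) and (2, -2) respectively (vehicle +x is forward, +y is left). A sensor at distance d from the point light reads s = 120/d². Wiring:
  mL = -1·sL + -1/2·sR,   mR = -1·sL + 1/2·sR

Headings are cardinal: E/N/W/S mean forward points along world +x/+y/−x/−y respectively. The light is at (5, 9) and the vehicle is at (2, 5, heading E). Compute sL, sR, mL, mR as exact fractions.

left sensor world pos  = (4, 7); dL² = 5
right sensor world pos = (4, 3); dR² = 37
sL = 120/5 = 24
sR = 120/37 = 120/37
mL = -1·sL + -1/2·sR = -948/37
mR = -1·sL + 1/2·sR = -828/37

24 120/37 -948/37 -828/37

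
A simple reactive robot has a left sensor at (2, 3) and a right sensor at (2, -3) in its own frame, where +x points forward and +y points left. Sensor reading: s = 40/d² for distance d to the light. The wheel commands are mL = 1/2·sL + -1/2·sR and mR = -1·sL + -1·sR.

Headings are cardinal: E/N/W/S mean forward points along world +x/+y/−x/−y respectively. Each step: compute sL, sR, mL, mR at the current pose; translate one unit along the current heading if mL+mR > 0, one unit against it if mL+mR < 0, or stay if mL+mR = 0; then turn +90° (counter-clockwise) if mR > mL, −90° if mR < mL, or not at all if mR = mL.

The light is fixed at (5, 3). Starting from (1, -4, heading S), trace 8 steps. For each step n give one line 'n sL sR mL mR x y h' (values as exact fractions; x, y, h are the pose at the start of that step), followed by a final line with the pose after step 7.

0 20/41 4/13 48/533 -424/533 1 -4 S
1 40/117 8/9 -32/117 -16/13 1 -3 W
2 10/13 5/2 -45/52 -85/26 2 -3 N
3 40/17 40/101 1680/1717 -4720/1717 2 -4 E
4 20/41 4/13 48/533 -424/533 1 -4 S
5 40/117 8/9 -32/117 -16/13 1 -3 W
6 10/13 5/2 -45/52 -85/26 2 -3 N
7 40/17 40/101 1680/1717 -4720/1717 2 -4 E
final 1 -4 S

n=0: pose=(1,-4,S); sL=20/41, sR=4/13; mL=48/533, mR=-424/533; mL+mR=-376/533 → advance -1; mR−mL=-472/533 → turn -1·90°
n=1: pose=(1,-3,W); sL=40/117, sR=8/9; mL=-32/117, mR=-16/13; mL+mR=-176/117 → advance -1; mR−mL=-112/117 → turn -1·90°
n=2: pose=(2,-3,N); sL=10/13, sR=5/2; mL=-45/52, mR=-85/26; mL+mR=-215/52 → advance -1; mR−mL=-125/52 → turn -1·90°
n=3: pose=(2,-4,E); sL=40/17, sR=40/101; mL=1680/1717, mR=-4720/1717; mL+mR=-3040/1717 → advance -1; mR−mL=-6400/1717 → turn -1·90°
n=4: pose=(1,-4,S); sL=20/41, sR=4/13; mL=48/533, mR=-424/533; mL+mR=-376/533 → advance -1; mR−mL=-472/533 → turn -1·90°
n=5: pose=(1,-3,W); sL=40/117, sR=8/9; mL=-32/117, mR=-16/13; mL+mR=-176/117 → advance -1; mR−mL=-112/117 → turn -1·90°
n=6: pose=(2,-3,N); sL=10/13, sR=5/2; mL=-45/52, mR=-85/26; mL+mR=-215/52 → advance -1; mR−mL=-125/52 → turn -1·90°
n=7: pose=(2,-4,E); sL=40/17, sR=40/101; mL=1680/1717, mR=-4720/1717; mL+mR=-3040/1717 → advance -1; mR−mL=-6400/1717 → turn -1·90°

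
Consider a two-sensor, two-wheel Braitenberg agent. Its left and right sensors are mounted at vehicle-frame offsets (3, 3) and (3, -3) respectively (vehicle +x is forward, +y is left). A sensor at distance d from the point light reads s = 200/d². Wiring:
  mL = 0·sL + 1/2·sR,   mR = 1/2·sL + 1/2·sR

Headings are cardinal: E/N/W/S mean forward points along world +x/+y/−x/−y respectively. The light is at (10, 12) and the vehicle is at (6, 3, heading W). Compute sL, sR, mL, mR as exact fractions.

left sensor world pos  = (3, 0); dL² = 193
right sensor world pos = (3, 6); dR² = 85
sL = 200/193 = 200/193
sR = 200/85 = 40/17
mL = 0·sL + 1/2·sR = 20/17
mR = 1/2·sL + 1/2·sR = 5560/3281

200/193 40/17 20/17 5560/3281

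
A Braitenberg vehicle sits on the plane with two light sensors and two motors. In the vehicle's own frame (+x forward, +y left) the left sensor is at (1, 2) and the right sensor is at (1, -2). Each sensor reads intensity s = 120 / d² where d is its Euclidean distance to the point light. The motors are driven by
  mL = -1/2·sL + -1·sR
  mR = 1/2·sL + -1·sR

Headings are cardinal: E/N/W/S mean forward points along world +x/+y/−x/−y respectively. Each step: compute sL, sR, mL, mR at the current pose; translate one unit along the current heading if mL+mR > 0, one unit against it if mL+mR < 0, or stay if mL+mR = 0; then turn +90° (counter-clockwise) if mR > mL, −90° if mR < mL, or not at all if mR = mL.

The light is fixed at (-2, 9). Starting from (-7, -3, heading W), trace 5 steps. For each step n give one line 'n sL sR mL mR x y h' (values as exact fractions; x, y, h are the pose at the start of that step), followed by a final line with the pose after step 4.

n=0: pose=(-7,-3,W); sL=15/29, sR=15/17; mL=-1125/986, mR=-615/986; mL+mR=-30/17 → advance -1; mR−mL=15/29 → turn +1·90°
n=1: pose=(-6,-3,S); sL=120/173, sR=24/41; mL=-6612/7093, mR=-1692/7093; mL+mR=-48/41 → advance -1; mR−mL=120/173 → turn +1·90°
n=2: pose=(-6,-2,E); sL=4/3, sR=60/89; mL=-358/267, mR=-2/267; mL+mR=-120/89 → advance -1; mR−mL=4/3 → turn +1·90°
n=3: pose=(-7,-2,N); sL=120/149, sR=120/109; mL=-24420/16241, mR=-11340/16241; mL+mR=-240/109 → advance -1; mR−mL=120/149 → turn +1·90°
n=4: pose=(-7,-3,W); sL=15/29, sR=15/17; mL=-1125/986, mR=-615/986; mL+mR=-30/17 → advance -1; mR−mL=15/29 → turn +1·90°

0 15/29 15/17 -1125/986 -615/986 -7 -3 W
1 120/173 24/41 -6612/7093 -1692/7093 -6 -3 S
2 4/3 60/89 -358/267 -2/267 -6 -2 E
3 120/149 120/109 -24420/16241 -11340/16241 -7 -2 N
4 15/29 15/17 -1125/986 -615/986 -7 -3 W
final -6 -3 S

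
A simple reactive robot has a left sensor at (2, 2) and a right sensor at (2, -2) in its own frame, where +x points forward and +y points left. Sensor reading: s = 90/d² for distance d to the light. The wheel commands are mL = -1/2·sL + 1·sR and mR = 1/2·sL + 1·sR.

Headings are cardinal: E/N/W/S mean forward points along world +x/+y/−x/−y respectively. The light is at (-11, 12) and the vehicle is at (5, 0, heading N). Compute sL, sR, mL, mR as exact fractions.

45/148 45/212 945/15688 5715/15688

left sensor world pos  = (3, 2); dL² = 296
right sensor world pos = (7, 2); dR² = 424
sL = 90/296 = 45/148
sR = 90/424 = 45/212
mL = -1/2·sL + 1·sR = 945/15688
mR = 1/2·sL + 1·sR = 5715/15688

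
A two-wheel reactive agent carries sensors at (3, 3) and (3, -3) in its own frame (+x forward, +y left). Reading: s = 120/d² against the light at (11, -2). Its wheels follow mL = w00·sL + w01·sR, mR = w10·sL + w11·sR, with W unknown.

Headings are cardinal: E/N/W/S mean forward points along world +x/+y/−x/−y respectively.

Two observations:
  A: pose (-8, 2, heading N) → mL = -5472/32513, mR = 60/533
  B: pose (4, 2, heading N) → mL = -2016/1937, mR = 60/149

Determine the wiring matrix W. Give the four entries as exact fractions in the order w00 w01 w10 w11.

obs A: pose=(-8,2,N) → sL=120/533, sR=24/61, mL=-5472/32513, mR=60/533
obs B: pose=(4,2,N) → sL=120/149, sR=24/13, mL=-2016/1937, mR=60/149
sensor matrix S = [[120/533, 24/61], [120/149, 24/13]]; det S = 6220800/62977681
solve [mL_A; mL_B] = S·[w00; w01] and [mR_A; mR_B] = S·[w10; w11]:
  w00 = 1, w01 = -1, w10 = 1/2, w11 = 0

1 -1 1/2 0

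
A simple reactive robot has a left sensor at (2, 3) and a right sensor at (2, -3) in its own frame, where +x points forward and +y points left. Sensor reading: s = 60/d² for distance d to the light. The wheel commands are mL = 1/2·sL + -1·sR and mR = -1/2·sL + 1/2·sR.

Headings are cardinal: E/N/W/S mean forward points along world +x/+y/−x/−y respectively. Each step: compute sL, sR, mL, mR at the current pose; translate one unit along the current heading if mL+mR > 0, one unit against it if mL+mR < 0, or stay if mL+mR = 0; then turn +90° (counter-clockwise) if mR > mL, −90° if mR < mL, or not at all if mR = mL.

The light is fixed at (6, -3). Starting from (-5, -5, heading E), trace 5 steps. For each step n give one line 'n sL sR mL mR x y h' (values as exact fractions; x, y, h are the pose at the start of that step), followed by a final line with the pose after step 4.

0 30/41 30/53 -435/2173 -180/2173 -5 -5 E
1 4/15 20/27 -82/135 32/135 -6 -5 N
2 15/58 15/49 -1005/5684 135/5684 -6 -6 W
3 60/89 60/221 1290/19669 -3960/19669 -5 -6 S
4 30/97 6/17 -327/1649 36/1649 -5 -5 W
final -4 -5 S

n=0: pose=(-5,-5,E); sL=30/41, sR=30/53; mL=-435/2173, mR=-180/2173; mL+mR=-15/53 → advance -1; mR−mL=255/2173 → turn +1·90°
n=1: pose=(-6,-5,N); sL=4/15, sR=20/27; mL=-82/135, mR=32/135; mL+mR=-10/27 → advance -1; mR−mL=38/45 → turn +1·90°
n=2: pose=(-6,-6,W); sL=15/58, sR=15/49; mL=-1005/5684, mR=135/5684; mL+mR=-15/98 → advance -1; mR−mL=285/1421 → turn +1·90°
n=3: pose=(-5,-6,S); sL=60/89, sR=60/221; mL=1290/19669, mR=-3960/19669; mL+mR=-30/221 → advance -1; mR−mL=-5250/19669 → turn -1·90°
n=4: pose=(-5,-5,W); sL=30/97, sR=6/17; mL=-327/1649, mR=36/1649; mL+mR=-3/17 → advance -1; mR−mL=363/1649 → turn +1·90°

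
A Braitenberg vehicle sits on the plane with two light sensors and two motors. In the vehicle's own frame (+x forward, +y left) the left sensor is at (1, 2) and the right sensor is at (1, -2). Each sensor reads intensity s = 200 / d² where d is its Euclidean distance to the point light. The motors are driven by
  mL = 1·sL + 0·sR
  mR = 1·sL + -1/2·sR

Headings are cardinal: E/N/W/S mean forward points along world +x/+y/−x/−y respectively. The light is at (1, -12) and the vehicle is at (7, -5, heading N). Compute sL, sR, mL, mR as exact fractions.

5/2 25/16 5/2 55/32

left sensor world pos  = (5, -4); dL² = 80
right sensor world pos = (9, -4); dR² = 128
sL = 200/80 = 5/2
sR = 200/128 = 25/16
mL = 1·sL + 0·sR = 5/2
mR = 1·sL + -1/2·sR = 55/32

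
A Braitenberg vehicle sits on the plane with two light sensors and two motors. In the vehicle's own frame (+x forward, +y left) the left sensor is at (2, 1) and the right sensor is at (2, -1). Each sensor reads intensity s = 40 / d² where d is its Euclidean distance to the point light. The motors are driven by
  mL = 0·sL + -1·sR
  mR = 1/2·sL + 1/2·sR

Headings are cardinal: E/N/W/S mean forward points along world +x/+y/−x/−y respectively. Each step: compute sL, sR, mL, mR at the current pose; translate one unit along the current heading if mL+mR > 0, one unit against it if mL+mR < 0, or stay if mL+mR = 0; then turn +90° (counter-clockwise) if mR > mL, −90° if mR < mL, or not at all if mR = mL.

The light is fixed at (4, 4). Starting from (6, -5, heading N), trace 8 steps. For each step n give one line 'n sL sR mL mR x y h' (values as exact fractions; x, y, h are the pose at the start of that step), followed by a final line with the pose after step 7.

n=0: pose=(6,-5,N); sL=4/5, sR=20/29; mL=-20/29, mR=108/145; mL+mR=8/145 → advance +1; mR−mL=208/145 → turn +1·90°
n=1: pose=(6,-4,W); sL=40/81, sR=40/49; mL=-40/49, mR=2600/3969; mL+mR=-640/3969 → advance -1; mR−mL=5840/3969 → turn +1·90°
n=2: pose=(7,-4,S); sL=10/29, sR=5/13; mL=-5/13, mR=275/754; mL+mR=-15/754 → advance -1; mR−mL=565/754 → turn +1·90°
n=3: pose=(7,-3,E); sL=40/61, sR=40/89; mL=-40/89, mR=3000/5429; mL+mR=560/5429 → advance +1; mR−mL=5440/5429 → turn +1·90°
n=4: pose=(8,-3,N); sL=20/17, sR=4/5; mL=-4/5, mR=84/85; mL+mR=16/85 → advance +1; mR−mL=152/85 → turn +1·90°
n=5: pose=(8,-2,W); sL=40/53, sR=40/29; mL=-40/29, mR=1640/1537; mL+mR=-480/1537 → advance -1; mR−mL=3760/1537 → turn +1·90°
n=6: pose=(9,-2,S); sL=2/5, sR=1/2; mL=-1/2, mR=9/20; mL+mR=-1/20 → advance -1; mR−mL=19/20 → turn +1·90°
n=7: pose=(9,-1,E); sL=8/13, sR=8/17; mL=-8/17, mR=120/221; mL+mR=16/221 → advance +1; mR−mL=224/221 → turn +1·90°

0 4/5 20/29 -20/29 108/145 6 -5 N
1 40/81 40/49 -40/49 2600/3969 6 -4 W
2 10/29 5/13 -5/13 275/754 7 -4 S
3 40/61 40/89 -40/89 3000/5429 7 -3 E
4 20/17 4/5 -4/5 84/85 8 -3 N
5 40/53 40/29 -40/29 1640/1537 8 -2 W
6 2/5 1/2 -1/2 9/20 9 -2 S
7 8/13 8/17 -8/17 120/221 9 -1 E
final 10 -1 N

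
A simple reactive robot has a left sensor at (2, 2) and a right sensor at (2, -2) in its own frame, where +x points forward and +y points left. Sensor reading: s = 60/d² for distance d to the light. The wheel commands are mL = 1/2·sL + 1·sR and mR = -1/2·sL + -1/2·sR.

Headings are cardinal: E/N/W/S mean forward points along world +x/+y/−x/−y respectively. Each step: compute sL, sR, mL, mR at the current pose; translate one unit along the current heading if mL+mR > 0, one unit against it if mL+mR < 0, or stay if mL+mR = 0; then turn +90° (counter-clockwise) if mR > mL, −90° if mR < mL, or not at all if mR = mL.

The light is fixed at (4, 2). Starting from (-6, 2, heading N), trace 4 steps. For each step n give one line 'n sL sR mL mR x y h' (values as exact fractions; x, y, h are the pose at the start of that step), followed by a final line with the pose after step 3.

0 15/37 15/17 1365/1258 -405/629 -6 2 N
1 60/73 12/13 1266/949 -828/949 -6 3 E
2 6/5 30/61 333/305 -258/305 -5 3 S
3 12/25 12/25 18/25 -12/25 -5 2 W
final -6 2 N

n=0: pose=(-6,2,N); sL=15/37, sR=15/17; mL=1365/1258, mR=-405/629; mL+mR=15/34 → advance +1; mR−mL=-2175/1258 → turn -1·90°
n=1: pose=(-6,3,E); sL=60/73, sR=12/13; mL=1266/949, mR=-828/949; mL+mR=6/13 → advance +1; mR−mL=-2094/949 → turn -1·90°
n=2: pose=(-5,3,S); sL=6/5, sR=30/61; mL=333/305, mR=-258/305; mL+mR=15/61 → advance +1; mR−mL=-591/305 → turn -1·90°
n=3: pose=(-5,2,W); sL=12/25, sR=12/25; mL=18/25, mR=-12/25; mL+mR=6/25 → advance +1; mR−mL=-6/5 → turn -1·90°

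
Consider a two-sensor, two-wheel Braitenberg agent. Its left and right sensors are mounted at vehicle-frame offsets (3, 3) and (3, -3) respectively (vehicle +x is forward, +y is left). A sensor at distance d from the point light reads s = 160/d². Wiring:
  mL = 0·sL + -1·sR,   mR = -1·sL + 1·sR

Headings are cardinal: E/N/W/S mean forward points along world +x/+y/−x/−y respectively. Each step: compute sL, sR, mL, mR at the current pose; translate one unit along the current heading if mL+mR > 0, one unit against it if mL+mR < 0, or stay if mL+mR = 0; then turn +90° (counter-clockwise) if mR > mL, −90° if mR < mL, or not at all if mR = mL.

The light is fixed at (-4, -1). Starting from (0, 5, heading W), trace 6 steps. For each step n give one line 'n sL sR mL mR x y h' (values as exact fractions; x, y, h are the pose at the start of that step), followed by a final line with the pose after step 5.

0 16 80/41 -80/41 -576/41 0 5 W
1 32/17 32/29 -32/29 -384/493 1 5 N
2 20 40/17 -40/17 -300/17 1 4 W
3 160/73 32/29 -32/29 -2304/2117 2 4 N
4 16 80/29 -80/29 -384/29 2 3 W
5 32/13 160/149 -160/149 -2688/1937 3 3 N
final 3 2 E

n=0: pose=(0,5,W); sL=16, sR=80/41; mL=-80/41, mR=-576/41; mL+mR=-16 → advance -1; mR−mL=-496/41 → turn -1·90°
n=1: pose=(1,5,N); sL=32/17, sR=32/29; mL=-32/29, mR=-384/493; mL+mR=-32/17 → advance -1; mR−mL=160/493 → turn +1·90°
n=2: pose=(1,4,W); sL=20, sR=40/17; mL=-40/17, mR=-300/17; mL+mR=-20 → advance -1; mR−mL=-260/17 → turn -1·90°
n=3: pose=(2,4,N); sL=160/73, sR=32/29; mL=-32/29, mR=-2304/2117; mL+mR=-160/73 → advance -1; mR−mL=32/2117 → turn +1·90°
n=4: pose=(2,3,W); sL=16, sR=80/29; mL=-80/29, mR=-384/29; mL+mR=-16 → advance -1; mR−mL=-304/29 → turn -1·90°
n=5: pose=(3,3,N); sL=32/13, sR=160/149; mL=-160/149, mR=-2688/1937; mL+mR=-32/13 → advance -1; mR−mL=-608/1937 → turn -1·90°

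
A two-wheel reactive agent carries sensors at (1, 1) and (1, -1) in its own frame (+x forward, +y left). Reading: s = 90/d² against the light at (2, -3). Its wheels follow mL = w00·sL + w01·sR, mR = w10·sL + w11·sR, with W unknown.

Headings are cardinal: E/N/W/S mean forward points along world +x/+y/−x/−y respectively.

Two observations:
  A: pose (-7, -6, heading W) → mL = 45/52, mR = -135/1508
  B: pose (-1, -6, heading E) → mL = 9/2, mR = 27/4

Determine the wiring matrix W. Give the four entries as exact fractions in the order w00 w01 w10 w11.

obs A: pose=(-7,-6,W) → sL=45/58, sR=45/52, mL=45/52, mR=-135/1508
obs B: pose=(-1,-6,E) → sL=45/4, sR=9/2, mL=9/2, mR=27/4
sensor matrix S = [[45/58, 45/52], [45/4, 9/2]]; det S = -37665/6032
solve [mL_A; mL_B] = S·[w00; w01] and [mR_A; mR_B] = S·[w10; w11]:
  w00 = 0, w01 = 1, w10 = 1, w11 = -1

0 1 1 -1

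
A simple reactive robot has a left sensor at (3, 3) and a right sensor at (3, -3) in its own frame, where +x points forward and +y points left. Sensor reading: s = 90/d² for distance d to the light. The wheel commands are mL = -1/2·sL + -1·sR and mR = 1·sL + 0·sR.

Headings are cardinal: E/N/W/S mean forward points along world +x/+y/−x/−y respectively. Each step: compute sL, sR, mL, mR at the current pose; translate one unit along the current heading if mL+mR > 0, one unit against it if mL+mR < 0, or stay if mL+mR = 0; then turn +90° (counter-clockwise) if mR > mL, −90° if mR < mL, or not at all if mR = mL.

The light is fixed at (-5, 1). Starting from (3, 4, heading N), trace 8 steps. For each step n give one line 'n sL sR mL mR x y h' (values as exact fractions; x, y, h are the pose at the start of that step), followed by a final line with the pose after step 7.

n=0: pose=(3,4,N); sL=90/61, sR=90/157; mL=-12555/9577, mR=90/61; mL+mR=1575/9577 → advance +1; mR−mL=26685/9577 → turn +1·90°
n=1: pose=(3,5,W); sL=45/13, sR=45/37; mL=-2835/962, mR=45/13; mL+mR=495/962 → advance +1; mR−mL=6165/962 → turn +1·90°
n=2: pose=(2,5,S); sL=90/101, sR=90/17; mL=-9855/1717, mR=90/101; mL+mR=-8325/1717 → advance -1; mR−mL=11385/1717 → turn +1·90°
n=3: pose=(2,6,E); sL=45/82, sR=45/52; mL=-1215/1066, mR=45/82; mL+mR=-315/533 → advance -1; mR−mL=900/533 → turn +1·90°
n=4: pose=(1,6,N); sL=90/73, sR=18/29; mL=-2619/2117, mR=90/73; mL+mR=-9/2117 → advance -1; mR−mL=5229/2117 → turn +1·90°
n=5: pose=(1,5,W); sL=9, sR=45/29; mL=-351/58, mR=9; mL+mR=171/58 → advance +1; mR−mL=873/58 → turn +1·90°
n=6: pose=(0,5,S); sL=18/13, sR=18; mL=-243/13, mR=18/13; mL+mR=-225/13 → advance -1; mR−mL=261/13 → turn +1·90°
n=7: pose=(0,6,E); sL=45/64, sR=45/34; mL=-3645/2176, mR=45/64; mL+mR=-2115/2176 → advance -1; mR−mL=5175/2176 → turn +1·90°

0 90/61 90/157 -12555/9577 90/61 3 4 N
1 45/13 45/37 -2835/962 45/13 3 5 W
2 90/101 90/17 -9855/1717 90/101 2 5 S
3 45/82 45/52 -1215/1066 45/82 2 6 E
4 90/73 18/29 -2619/2117 90/73 1 6 N
5 9 45/29 -351/58 9 1 5 W
6 18/13 18 -243/13 18/13 0 5 S
7 45/64 45/34 -3645/2176 45/64 0 6 E
final -1 6 N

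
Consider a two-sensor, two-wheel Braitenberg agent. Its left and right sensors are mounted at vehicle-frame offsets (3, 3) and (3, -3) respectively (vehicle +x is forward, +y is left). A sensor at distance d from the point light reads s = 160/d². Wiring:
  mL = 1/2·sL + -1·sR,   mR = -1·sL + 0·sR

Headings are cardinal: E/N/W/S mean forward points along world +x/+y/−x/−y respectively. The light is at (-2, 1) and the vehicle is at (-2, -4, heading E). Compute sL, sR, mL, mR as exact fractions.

left sensor world pos  = (1, -1); dL² = 13
right sensor world pos = (1, -7); dR² = 73
sL = 160/13 = 160/13
sR = 160/73 = 160/73
mL = 1/2·sL + -1·sR = 3760/949
mR = -1·sL + 0·sR = -160/13

160/13 160/73 3760/949 -160/13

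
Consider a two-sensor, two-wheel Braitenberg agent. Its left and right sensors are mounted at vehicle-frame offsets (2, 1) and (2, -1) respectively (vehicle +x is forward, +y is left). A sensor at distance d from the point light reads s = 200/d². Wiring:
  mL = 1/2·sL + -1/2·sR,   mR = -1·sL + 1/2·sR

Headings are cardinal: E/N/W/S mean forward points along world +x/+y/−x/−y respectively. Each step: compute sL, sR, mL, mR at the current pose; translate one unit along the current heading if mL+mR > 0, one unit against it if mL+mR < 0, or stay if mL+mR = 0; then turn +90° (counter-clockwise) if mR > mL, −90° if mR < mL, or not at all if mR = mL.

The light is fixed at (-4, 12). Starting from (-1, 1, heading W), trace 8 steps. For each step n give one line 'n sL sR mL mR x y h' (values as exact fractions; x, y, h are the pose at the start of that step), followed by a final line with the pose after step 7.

n=0: pose=(-1,1,W); sL=40/29, sR=200/101; mL=-880/2929, mR=-1140/2929; mL+mR=-20/29 → advance -1; mR−mL=-260/2929 → turn -1·90°
n=1: pose=(0,1,N); sL=20/9, sR=100/53; mL=80/477, mR=-610/477; mL+mR=-10/9 → advance -1; mR−mL=-230/159 → turn -1·90°
n=2: pose=(0,0,E); sL=200/157, sR=40/41; mL=960/6437, mR=-5060/6437; mL+mR=-100/157 → advance -1; mR−mL=-6020/6437 → turn -1·90°
n=3: pose=(-1,0,S); sL=50/53, sR=1; mL=-3/106, mR=-47/106; mL+mR=-25/53 → advance -1; mR−mL=-22/53 → turn -1·90°
n=4: pose=(-1,1,W); sL=40/29, sR=200/101; mL=-880/2929, mR=-1140/2929; mL+mR=-20/29 → advance -1; mR−mL=-260/2929 → turn -1·90°
n=5: pose=(0,1,N); sL=20/9, sR=100/53; mL=80/477, mR=-610/477; mL+mR=-10/9 → advance -1; mR−mL=-230/159 → turn -1·90°
n=6: pose=(0,0,E); sL=200/157, sR=40/41; mL=960/6437, mR=-5060/6437; mL+mR=-100/157 → advance -1; mR−mL=-6020/6437 → turn -1·90°
n=7: pose=(-1,0,S); sL=50/53, sR=1; mL=-3/106, mR=-47/106; mL+mR=-25/53 → advance -1; mR−mL=-22/53 → turn -1·90°

0 40/29 200/101 -880/2929 -1140/2929 -1 1 W
1 20/9 100/53 80/477 -610/477 0 1 N
2 200/157 40/41 960/6437 -5060/6437 0 0 E
3 50/53 1 -3/106 -47/106 -1 0 S
4 40/29 200/101 -880/2929 -1140/2929 -1 1 W
5 20/9 100/53 80/477 -610/477 0 1 N
6 200/157 40/41 960/6437 -5060/6437 0 0 E
7 50/53 1 -3/106 -47/106 -1 0 S
final -1 1 W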